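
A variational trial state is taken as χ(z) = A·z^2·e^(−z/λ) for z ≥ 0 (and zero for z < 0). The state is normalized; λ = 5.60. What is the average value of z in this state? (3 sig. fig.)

The expectation value is the |χ|²-weighted average of z: ∫ z|χ|² dz.
Using ∫₀^∞ zⁿ e^(−αz) dz = n!/αⁿ⁺¹, evaluating both integrals, ⟨z⟩ = 5·λ/2.
Putting λ = 5.60 gives 14.00.

⟨z⟩ ≈ 14.0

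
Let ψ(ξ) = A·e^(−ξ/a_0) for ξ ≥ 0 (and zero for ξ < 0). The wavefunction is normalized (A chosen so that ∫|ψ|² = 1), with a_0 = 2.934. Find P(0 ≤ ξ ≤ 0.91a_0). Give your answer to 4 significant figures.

P ≈ 0.8380

The probability is P = ∫ |ψ|² dξ over [0, 0.91a_0].
With A² fixed by ∫|ψ|² = 1, i.e. A² = (a_0/2)^(−1), substitute and integrate.
Substituting u = ξ/a_0, A² and the length scale cancel in the ratio: P = ∫_{0}^{0.91} e^(-2·u) du / ∫_{0}^{∞} e^(-2·u) du.
With ∫ e^(-2·u) du = -e^(-2·u)/2 + C, the region integral is 1/2 - e^(-91/50)/2 and the full one is 1/2.
This works out to P = 0.83797.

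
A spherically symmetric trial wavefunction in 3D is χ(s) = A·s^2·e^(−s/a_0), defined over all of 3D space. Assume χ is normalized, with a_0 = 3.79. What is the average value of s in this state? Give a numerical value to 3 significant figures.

By definition ⟨s⟩ = ∫ s |χ(s)|² 4πs² ds.
Recall ∫₀^∞ s^m e^(−s/β) ds = m!·β^(m+1), evaluating both integrals, ⟨s⟩ = 7·a_0/2.
With a_0 = 3.79, ⟨s⟩ = 13.27.

⟨s⟩ ≈ 13.3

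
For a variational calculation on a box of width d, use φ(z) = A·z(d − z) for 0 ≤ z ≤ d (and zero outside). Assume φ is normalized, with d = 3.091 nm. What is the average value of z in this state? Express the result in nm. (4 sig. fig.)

⟨z⟩ = ∫ z |φ|² dz over the full domain.
Expanding the polynomial and integrating term by term, evaluating both integrals, ⟨z⟩ = d/2.
With d = 3.091, ⟨z⟩ = 1.5455.

⟨z⟩ ≈ 1.546 nm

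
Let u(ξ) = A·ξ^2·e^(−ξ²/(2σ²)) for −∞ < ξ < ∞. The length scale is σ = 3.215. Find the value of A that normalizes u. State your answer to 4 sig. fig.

A ≈ 0.04680

The normalization condition is ∫|u|² dξ = 1 from −∞ to ∞.
Differentiating ∫e^(−αξ²) dξ = √(π/α) under α to get the higher moments, carrying out the integral gives A² · 3·√(π)·σ^5/4.
Hence A² = 1/[3·√(π)·σ^5/4].
Plugging in σ = 3.215 yields A = 0.046798.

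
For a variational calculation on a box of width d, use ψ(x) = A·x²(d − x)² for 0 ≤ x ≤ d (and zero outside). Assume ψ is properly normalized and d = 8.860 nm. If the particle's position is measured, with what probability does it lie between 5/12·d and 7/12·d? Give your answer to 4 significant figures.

P ≈ 0.3953

The probability is P = ∫ |ψ|² dx over [5/12·d, 7/12·d].
With A² fixed by ∫|ψ|² = 1, i.e. A² = (d^9/630)^(−1), substitute and integrate.
Substituting u = x/d, A² and the length scale cancel in the ratio: P = ∫_{5/12}^{7/12} u^4·(1 - u)^4 du / ∫_{0}^{1} u^4·(1 - u)^4 du.
With ∫ u^4·(1 - u)^4 du = u^5·(70·u^4 - 315·u^3 + 540·u^2 - 420·u + 126)/630 + C, the region integral is ≈ 0.000627524 and the full one is 1/630.
Evaluating gives P = 0.39534.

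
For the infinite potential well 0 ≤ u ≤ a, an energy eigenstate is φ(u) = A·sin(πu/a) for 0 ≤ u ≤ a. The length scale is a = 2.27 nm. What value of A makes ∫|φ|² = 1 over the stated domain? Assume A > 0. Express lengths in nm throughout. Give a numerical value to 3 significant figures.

We need A² ∫|f|² du = 1, taking the integral from 0 to a.
The integral (without the A² prefactor) comes out to a/2.
With a = 2.27: A² = 0.8811 and A = 0.9386.

A ≈ 0.939 nm^(-1/2)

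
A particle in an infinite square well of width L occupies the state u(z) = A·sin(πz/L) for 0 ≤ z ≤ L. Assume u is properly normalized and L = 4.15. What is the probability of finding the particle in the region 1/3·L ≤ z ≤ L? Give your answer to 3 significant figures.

The probability is P = ∫ |u|² dz over [1/3·L, L].
With A² fixed by ∫|u|² = 1, i.e. A² = (L/2)^(−1), substitute and integrate.
In terms of t = z/L (A² and the length scale cancel between numerator and denominator), P = [∫_{1/3}^{1} sin(π·t)^2 dt] / [∫_{0}^{1} sin(π·t)^2 dt].
An antiderivative of sin(π·t)^2 is t/2 - sin(2·π·t)/(4·π); evaluating from 1/3 to 1 gives √(3)/(8·π) + 1/3, while the full integral is 1/2.
This works out to P = √(3)/(4·π) + 2/3.

P ≈ 0.804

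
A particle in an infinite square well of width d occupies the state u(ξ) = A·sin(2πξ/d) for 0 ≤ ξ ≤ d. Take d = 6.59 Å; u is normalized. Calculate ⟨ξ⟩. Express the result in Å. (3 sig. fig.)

⟨ξ⟩ ≈ 3.30 Å

⟨ξ⟩ = ∫ ξ |u|² dξ over the full domain.
The ratio of the moment integral to the normalization integral gives ⟨ξ⟩ = d/2.
Putting d = 6.59 gives 3.295.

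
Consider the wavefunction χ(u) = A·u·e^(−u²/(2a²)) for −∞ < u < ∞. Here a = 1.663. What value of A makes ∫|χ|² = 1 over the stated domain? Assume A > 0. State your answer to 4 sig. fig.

A ≈ 0.4953

Normalization requires ∫|χ|² du = 1, integrated from −∞ to ∞.
∫|χ|² du = A²·(√(π)·a^3/2).
So A² = (√(π)·a^3/2)^(−1).
Substituting a = 1.663 gives A² = 0.24535, so A = 0.49532.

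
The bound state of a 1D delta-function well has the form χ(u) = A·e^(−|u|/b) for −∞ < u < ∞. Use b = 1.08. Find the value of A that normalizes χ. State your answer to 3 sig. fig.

A ≈ 0.962

We need A² ∫|f|² du = 1, taking the integral from −∞ to ∞.
Carrying out the integral gives A² · b.
Plugging in b = 1.08 yields A = 0.9623.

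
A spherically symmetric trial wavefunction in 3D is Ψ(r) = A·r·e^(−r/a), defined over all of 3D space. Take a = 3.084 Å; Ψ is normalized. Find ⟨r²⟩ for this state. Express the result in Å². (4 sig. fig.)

⟨r²⟩ = ∫ r^2 |Ψ|² 4πr² dr over the full domain.
Recall ∫₀^∞ r^m e^(−r/β) dr = m!·β^(m+1), the ratio of the moment integral to the normalization integral gives ⟨r²⟩ = 15·a^2/2.
Putting a = 3.084 gives 71.333.

⟨r^2⟩ ≈ 71.33 Å^2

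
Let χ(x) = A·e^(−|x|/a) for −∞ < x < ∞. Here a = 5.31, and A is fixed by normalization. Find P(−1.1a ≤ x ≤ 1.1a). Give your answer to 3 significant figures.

|χ|² is the probability density, so P = ∫_{−1.1a}^{1.1a} |χ|² dx.
The normalization integral ∫|χ|²dx over the whole domain equals a·A², and A² cancels in the ratio.
Both integrals are even about x = 0, so only the x ≥ 0 halves are needed (the factors of 2 cancel). Let u = x/a; then A² and the length scale cancel, so P = ∫_{0}^{1.1} e^(-2·u) du ÷ ∫_{0}^{∞} e^(-2·u) du.
With ∫ e^(-2·u) du = -e^(-2·u)/2 + C, the region integral is 1/2 - e^(-11/5)/2 and the full one is 1/2.
Evaluating gives P = 0.8892.

P ≈ 0.889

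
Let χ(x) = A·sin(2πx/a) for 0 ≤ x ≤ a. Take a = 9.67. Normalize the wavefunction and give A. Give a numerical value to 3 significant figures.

A ≈ 0.455

The normalization condition is ∫|χ|² dx = 1 from 0 to a.
∫|χ|² dx = A²·(a/2).
So A² = (a/2)^(−1).
Plugging in a = 9.67 yields A = 0.4548.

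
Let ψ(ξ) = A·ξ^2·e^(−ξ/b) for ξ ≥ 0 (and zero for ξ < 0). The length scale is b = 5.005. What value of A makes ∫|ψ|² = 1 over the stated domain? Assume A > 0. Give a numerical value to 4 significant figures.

A ≈ 0.02060

Require ∫ |ψ|² dξ = 1 over the whole domain.
∫|ψ|² dξ = A²·(3·b^5/4).
With b = 5.005: A² = 0.00042454 and A = 0.020604.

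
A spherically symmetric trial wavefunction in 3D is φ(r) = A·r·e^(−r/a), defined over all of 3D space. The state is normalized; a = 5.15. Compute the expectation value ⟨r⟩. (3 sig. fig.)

⟨r⟩ ≈ 12.9

By definition ⟨r⟩ = ∫ r |φ(r)|² 4πr² dr.
Using ∫₀^∞ rⁿ e^(−αr) dr = n!/αⁿ⁺¹, since the A² factors cancel between numerator and denominator, ⟨r⟩ = 5·a/2.
With a = 5.15, ⟨r⟩ = 12.88.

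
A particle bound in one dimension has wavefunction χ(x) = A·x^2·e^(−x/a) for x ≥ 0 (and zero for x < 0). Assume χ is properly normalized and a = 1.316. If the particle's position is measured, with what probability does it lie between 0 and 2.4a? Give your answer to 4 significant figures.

P ≈ 0.5237

The probability is P = ∫ |χ|² dx over [0, 2.4a].
With A² fixed by ∫|χ|² = 1, i.e. A² = (3·a^5/4)^(−1), substitute and integrate.
Substituting u = x/a, A² and the length scale cancel in the ratio: P = ∫_{0}^{2.4} u^4·e^(-2·u) du / ∫_{0}^{∞} u^4·e^(-2·u) du.
Using ∫ u^4·e^(-2·u) du = -(u^4/2 + u^3 + 3·u^2/2 + 3·u/2 + 3/4)·e^(-2·u), the numerator is ≈ 0.392806 and the denominator is 3/4.
The result is P = 0.52374.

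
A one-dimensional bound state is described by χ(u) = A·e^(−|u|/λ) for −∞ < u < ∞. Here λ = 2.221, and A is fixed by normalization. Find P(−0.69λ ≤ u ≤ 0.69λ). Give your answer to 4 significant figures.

P ≈ 0.7484

|χ|² is the probability density, so P = ∫_{−0.69λ}^{0.69λ} |χ|² du.
With A² fixed by ∫|χ|² = 1, i.e. A² = (λ)^(−1), substitute and integrate.
By symmetry take twice the u ≥ 0 contribution in numerator and denominator; the 2's cancel. Substituting t = u/λ, A² and the length scale cancel in the ratio: P = ∫_{0}^{0.69} e^(-2·t) dt / ∫_{0}^{∞} e^(-2·t) dt.
With ∫ e^(-2·t) dt = -e^(-2·t)/2 + C, the region integral is 1/2 - e^(-69/50)/2 and the full one is 1/2.
Taking the ratio, P = 0.74842.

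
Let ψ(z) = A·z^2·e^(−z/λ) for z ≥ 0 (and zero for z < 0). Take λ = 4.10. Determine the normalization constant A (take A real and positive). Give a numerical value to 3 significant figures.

We need A² ∫|f|² dz = 1, taking the integral from 0 to ∞.
Carrying out the integral gives A² · 3·λ^5/4.
Hence A² = 1/[3·λ^5/4].
Plugging in λ = 4.10 yields A = 0.03392.

A ≈ 0.0339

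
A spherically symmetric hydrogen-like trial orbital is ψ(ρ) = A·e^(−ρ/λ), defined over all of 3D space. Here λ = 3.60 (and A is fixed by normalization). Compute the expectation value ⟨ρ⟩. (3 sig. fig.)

⟨ρ⟩ ≈ 5.40

By definition ⟨ρ⟩ = ∫ ρ |ψ(ρ)|² 4πρ² dρ.
Recall ∫₀^∞ ρ^m e^(−ρ/β) dρ = m!·β^(m+1), evaluating both integrals, ⟨ρ⟩ = 3·λ/2.
With λ = 3.60, ⟨ρ⟩ = 5.400.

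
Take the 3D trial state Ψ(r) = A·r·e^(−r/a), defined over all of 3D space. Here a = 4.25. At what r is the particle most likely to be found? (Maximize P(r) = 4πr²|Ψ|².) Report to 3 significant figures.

Set d/dr [P(r) = 4πr²|Ψ|²] = 0 and solve for r > 0.
Solving yields r = 2·a.
With a = 4.25, the most probable radial distance is 8.500.

r ≈ 8.50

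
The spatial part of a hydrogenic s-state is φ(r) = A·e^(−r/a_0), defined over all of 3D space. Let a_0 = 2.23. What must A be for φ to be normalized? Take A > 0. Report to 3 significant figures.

A ≈ 0.169

We need A² ∫|f|² 4πr² dr = 1, taking the integral from 0 to ∞.
(Spherical symmetry: dV = 4πr² dr.)
Recall ∫₀^∞ r^m e^(−r/β) dr = m!·β^(m+1), the integral (without the A² prefactor) comes out to π·a_0^3.
With a_0 = 2.23: A² = 0.02870 and A = 0.1694.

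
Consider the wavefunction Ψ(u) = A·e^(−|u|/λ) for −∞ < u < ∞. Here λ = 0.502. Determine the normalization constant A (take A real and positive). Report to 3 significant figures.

A ≈ 1.41

The normalization condition is ∫|Ψ|² du = 1 from −∞ to ∞.
Using ∫₀^∞ uⁿ e^(−αu) du = n!/αⁿ⁺¹, the integral (without the A² prefactor) comes out to λ.
Hence A² = 1/[λ].
Plugging in λ = 0.502 yields A = 1.411.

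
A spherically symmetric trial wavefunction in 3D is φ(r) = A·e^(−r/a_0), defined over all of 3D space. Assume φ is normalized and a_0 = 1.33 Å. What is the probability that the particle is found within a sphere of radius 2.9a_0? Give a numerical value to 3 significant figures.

P = ∫ |φ|² 4πr² dr over r ≤ 2.9a_0.
The full normalization integral is A²·[π·a_0^3] = 1, fixing A².
In terms of u = r/a_0 (A², 4π and the length scale all cancel between numerator and denominator), P = [∫_{0}^{2.9} u^2·e^(-2·u) du] / [∫_{0}^{∞} u^2·e^(-2·u) du].
With ∫ u^2·e^(-2·u) du = -(2·u^2 + 2·u + 1)·e^(-2·u)/4 + C, the region integral is 1/4 - 1181·e^(-29/5)/200 and the full one is 1/4.
The region integral divided by the full integral gives P = 0.9285.

P ≈ 0.928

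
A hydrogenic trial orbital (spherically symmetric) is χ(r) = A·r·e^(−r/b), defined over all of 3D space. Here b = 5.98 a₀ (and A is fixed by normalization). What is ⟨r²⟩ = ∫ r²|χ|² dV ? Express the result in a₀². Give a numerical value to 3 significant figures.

The expectation value is the |χ|²-weighted average of r^2: ∫ r^2|χ|² 4πr² dr.
Recall ∫₀^∞ r^m e^(−r/β) dr = m!·β^(m+1), evaluating both integrals, ⟨r²⟩ = 15·b^2/2.
Putting b = 5.98 gives 268.2.

⟨r^2⟩ ≈ 268 a₀^2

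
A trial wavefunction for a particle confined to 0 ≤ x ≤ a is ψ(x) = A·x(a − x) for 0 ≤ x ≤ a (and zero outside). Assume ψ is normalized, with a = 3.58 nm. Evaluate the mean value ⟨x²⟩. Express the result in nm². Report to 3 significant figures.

⟨x^2⟩ ≈ 3.66 nm^2

The expectation value is the |ψ|²-weighted average of x^2: ∫ x^2|ψ|² dx.
Since the A² factors cancel between numerator and denominator, ⟨x²⟩ = 2·a^2/7.
With a = 3.58, ⟨x^2⟩ = 3.662.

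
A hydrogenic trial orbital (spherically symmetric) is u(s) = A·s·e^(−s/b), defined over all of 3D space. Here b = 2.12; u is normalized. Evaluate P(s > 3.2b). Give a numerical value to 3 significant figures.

P ≈ 0.235

With dV = 4πs²ds, the probability is ∫|u|² dV over s > 3.2b.
Normalization gives A² = 1/(3·π·b^5).
Let t = s/b; then A², 4π and the length scale all cancel, so P = ∫_{3.2}^{∞} t^4·e^(-2·t) dt ÷ ∫_{0}^{∞} t^4·e^(-2·t) dt.
Using ∫ t^4·e^(-2·t) dt = -(t^4/2 + t^3 + 3·t^2/2 + 3·t/2 + 3/4)·e^(-2·t), the numerator is ≈ 0.17630 and the denominator is 3/4.
This evaluates to P = 0.2351.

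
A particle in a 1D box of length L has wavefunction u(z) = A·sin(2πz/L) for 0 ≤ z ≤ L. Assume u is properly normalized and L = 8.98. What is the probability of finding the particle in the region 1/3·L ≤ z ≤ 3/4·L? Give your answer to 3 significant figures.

P = ∫_{1/3·L}^{3/4·L} |u(z)|² dz.
The normalization integral ∫|u|²dz over the whole domain equals L/2·A², and A² cancels in the ratio.
In terms of t = z/L (A² and the length scale cancel between numerator and denominator), P = [∫_{1/3}^{3/4} sin(2·π·t)^2 dt] / [∫_{0}^{1} sin(2·π·t)^2 dt].
An antiderivative of sin(2·π·t)^2 is t/2 - sin(4·π·t)/(8·π); evaluating from 1/3 to 3/4 gives -√(3)/(16·π) + 5/24, while the full integral is 1/2.
This works out to P = -√(3)/(8·π) + 5/12.

P ≈ 0.348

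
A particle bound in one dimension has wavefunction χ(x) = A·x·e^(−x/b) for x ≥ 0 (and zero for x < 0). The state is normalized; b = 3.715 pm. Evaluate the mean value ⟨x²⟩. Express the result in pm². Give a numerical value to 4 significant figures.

The expectation value is the |χ|²-weighted average of x^2: ∫ x^2|χ|² dx.
Recall ∫₀^∞ x^m e^(−x/β) dx = m!·β^(m+1), evaluating both integrals, ⟨x²⟩ = 3·b^2.
Putting b = 3.715 gives 41.404.

⟨x^2⟩ ≈ 41.40 pm^2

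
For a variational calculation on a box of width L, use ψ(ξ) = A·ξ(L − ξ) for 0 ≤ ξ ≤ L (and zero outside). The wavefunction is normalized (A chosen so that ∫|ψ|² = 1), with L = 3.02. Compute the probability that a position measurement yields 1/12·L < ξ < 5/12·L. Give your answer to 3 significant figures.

P ≈ 0.342

P = ∫_{1/12·L}^{5/12·L} |ψ(ξ)|² dξ.
The normalization integral ∫|ψ|²dξ over the whole domain equals L^5/30·A², and A² cancels in the ratio.
Substituting u = ξ/L, A² and the length scale cancel in the ratio: P = ∫_{1/12}^{5/12} u^2·(1 - u)^2 du / ∫_{0}^{1} u^2·(1 - u)^2 du.
An antiderivative of u^2·(1 - u)^2 is u^3·(6·u^2 - 15·u + 10)/30; evaluating from 1/12 to 5/12 gives ≈ 0.011384, while the full integral is 1/30.
Taking the ratio, P = 0.3415.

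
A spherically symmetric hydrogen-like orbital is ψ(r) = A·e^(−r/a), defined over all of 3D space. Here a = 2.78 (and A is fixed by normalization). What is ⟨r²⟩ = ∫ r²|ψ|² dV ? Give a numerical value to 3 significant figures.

⟨r^2⟩ ≈ 23.2

⟨r²⟩ = ∫ r^2 |ψ|² 4πr² dr over the full domain.
Evaluating both integrals, ⟨r²⟩ = 3·a^2.
With a = 2.78, ⟨r^2⟩ = 23.19.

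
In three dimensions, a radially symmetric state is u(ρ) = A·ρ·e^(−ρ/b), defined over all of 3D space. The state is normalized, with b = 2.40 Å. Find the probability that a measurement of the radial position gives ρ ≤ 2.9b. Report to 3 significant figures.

Integrate the radial probability density 4πρ²|u|² over ρ ≤ 2.9b.
Normalization gives A² = 1/(3·π·b^5).
In terms of t = ρ/b (A², 4π and the length scale all cancel between numerator and denominator), P = [∫_{0}^{2.9} t^4·e^(-2·t) dt] / [∫_{0}^{∞} t^4·e^(-2·t) dt].
With ∫ t^4·e^(-2·t) dt = -(t^4/2 + t^3 + 3·t^2/2 + 3·t/2 + 3/4)·e^(-2·t) + C, the region integral is ≈ 0.51546 and the full one is 3/4.
This evaluates to P = 0.6873.

P ≈ 0.687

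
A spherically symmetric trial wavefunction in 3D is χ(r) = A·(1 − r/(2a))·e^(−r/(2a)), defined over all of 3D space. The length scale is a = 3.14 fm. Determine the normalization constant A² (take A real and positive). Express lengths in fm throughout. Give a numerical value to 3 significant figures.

A^2 ≈ 0.00129 fm^(-3)

Normalization requires ∫|χ|² 4πr² dr = 1, integrated from 0 to ∞.
In 3D with spherical symmetry the volume element is 4πr² dr.
Recall ∫₀^∞ r^m e^(−r/β) dr = m!·β^(m+1), ∫|χ|² 4πr² dr = A²·(8·π·a^3).
Setting this equal to 1 gives A² = 1/(8·π·a^3).
Plugging in a = 3.14 yields A = 0.03585.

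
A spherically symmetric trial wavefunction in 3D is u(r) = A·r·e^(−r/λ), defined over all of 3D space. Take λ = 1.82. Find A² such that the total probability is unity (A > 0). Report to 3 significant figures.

Normalization requires ∫|u|² 4πr² dr = 1, integrated from 0 to ∞.
(Spherical symmetry: dV = 4πr² dr.)
Carrying out the integral gives A² · 3·π·λ^5.
Setting this equal to 1 gives A² = 1/(3·π·λ^5).
Plugging in λ = 1.82 yields A = 0.07289.

A^2 ≈ 0.00531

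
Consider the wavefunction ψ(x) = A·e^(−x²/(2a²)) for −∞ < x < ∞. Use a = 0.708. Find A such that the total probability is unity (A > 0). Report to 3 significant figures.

Normalization requires ∫|ψ|² dx = 1, integrated from −∞ to ∞.
With ψ = A·e^(−x²/(2a²)), the integral evaluates to A²·[√(π)·a].
Hence A² = 1/[√(π)·a].
Plugging in a = 0.708 yields A = 0.8927.

A ≈ 0.893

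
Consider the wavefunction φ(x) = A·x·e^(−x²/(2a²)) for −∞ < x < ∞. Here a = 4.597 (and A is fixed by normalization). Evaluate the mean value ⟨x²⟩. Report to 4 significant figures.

The expectation value is the |φ|²-weighted average of x^2: ∫ x^2|φ|² dx.
The ratio of the moment integral to the normalization integral gives ⟨x²⟩ = 3·a^2/2.
With a = 4.597, ⟨x^2⟩ = 31.699.

⟨x^2⟩ ≈ 31.70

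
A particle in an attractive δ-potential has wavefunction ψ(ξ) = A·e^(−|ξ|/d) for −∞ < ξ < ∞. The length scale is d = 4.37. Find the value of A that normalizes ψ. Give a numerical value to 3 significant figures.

We need A² ∫|f|² dξ = 1, taking the integral from −∞ to ∞.
Using ∫₀^∞ ξⁿ e^(−αξ) dξ = n!/αⁿ⁺¹, with ψ = A·e^(−|ξ|/d), the integral evaluates to A²·[d].
Hence A² = 1/[d].
Plugging in d = 4.37 yields A = 0.4784.

A ≈ 0.478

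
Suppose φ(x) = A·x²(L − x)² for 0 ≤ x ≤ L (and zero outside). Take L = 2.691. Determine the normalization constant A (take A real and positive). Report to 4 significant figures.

A ≈ 0.2918

Require ∫ |φ|² dx = 1 over the whole domain.
Expanding the polynomial and integrating term by term, with φ = A·x²(L − x)², the integral evaluates to A²·[L^9/630].
Hence A² = 1/[L^9/630].
Substituting L = 2.691 gives A² = 0.085137, so A = 0.29178.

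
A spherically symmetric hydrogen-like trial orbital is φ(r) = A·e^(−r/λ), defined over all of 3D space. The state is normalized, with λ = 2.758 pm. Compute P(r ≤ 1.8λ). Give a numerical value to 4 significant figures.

P ≈ 0.6973

Integrate the radial probability density 4πr²|φ|² over r ≤ 1.8λ.
Normalization gives A² = 1/(π·λ^3).
Let u = r/λ; then A², 4π and the length scale all cancel, so P = ∫_{0}^{1.8} u^2·e^(-2·u) du ÷ ∫_{0}^{∞} u^2·e^(-2·u) du.
With ∫ u^2·e^(-2·u) du = -(2·u^2 + 2·u + 1)·e^(-2·u)/4 + C, the region integral is 1/4 - 277·e^(-18/5)/100 and the full one is 1/4.
The region integral divided by the full integral gives P = 0.69725.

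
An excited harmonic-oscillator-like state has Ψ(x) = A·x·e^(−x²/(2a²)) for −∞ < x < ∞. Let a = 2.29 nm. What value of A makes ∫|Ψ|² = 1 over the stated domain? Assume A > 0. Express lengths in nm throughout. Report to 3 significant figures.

A ≈ 0.307 nm^(-3/2)

Normalization requires ∫|Ψ|² dx = 1, integrated from −∞ to ∞.
Carrying out the integral gives A² · √(π)·a^3/2.
Setting this equal to 1 gives A² = 1/(√(π)·a^3/2).
With a = 2.29: A² = 0.09396 and A = 0.3065.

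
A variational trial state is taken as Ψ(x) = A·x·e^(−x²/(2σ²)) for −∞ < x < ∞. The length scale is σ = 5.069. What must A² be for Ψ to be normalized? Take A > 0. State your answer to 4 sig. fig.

A^2 ≈ 0.008663

The normalization condition is ∫|Ψ|² dx = 1 from −∞ to ∞.
The integral (without the A² prefactor) comes out to √(π)·σ^3/2.
Setting this equal to 1 gives A² = 1/(√(π)·σ^3/2).
With σ = 5.069: A² = 0.0086634 and A = 0.093077.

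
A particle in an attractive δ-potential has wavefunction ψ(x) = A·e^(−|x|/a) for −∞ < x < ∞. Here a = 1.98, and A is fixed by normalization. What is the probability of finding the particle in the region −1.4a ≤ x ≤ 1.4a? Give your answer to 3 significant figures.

The probability is P = ∫ |ψ|² dx over [−1.4a, 1.4a].
The normalization integral ∫|ψ|²dx over the whole domain equals a·A², and A² cancels in the ratio.
By symmetry take twice the x ≥ 0 contribution in numerator and denominator; the 2's cancel. Substituting u = x/a, A² and the length scale cancel in the ratio: P = ∫_{0}^{1.4} e^(-2·u) du / ∫_{0}^{∞} e^(-2·u) du.
An antiderivative of e^(-2·u) is -e^(-2·u)/2; evaluating from 0 to 1.4 gives 1/2 - e^(-14/5)/2, while the full integral is 1/2.
This works out to P = 0.9392.

P ≈ 0.939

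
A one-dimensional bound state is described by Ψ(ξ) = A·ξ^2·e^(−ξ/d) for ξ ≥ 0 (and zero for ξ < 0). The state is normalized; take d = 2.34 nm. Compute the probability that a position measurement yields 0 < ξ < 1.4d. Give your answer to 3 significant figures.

|Ψ|² is the probability density, so P = ∫_{0}^{1.4d} |Ψ|² dξ.
The normalization integral ∫|Ψ|²dξ over the whole domain equals 3·d^5/4·A², and A² cancels in the ratio.
In terms of u = ξ/d (A² and the length scale cancel between numerator and denominator), P = [∫_{0}^{1.4} u^4·e^(-2·u) du] / [∫_{0}^{∞} u^4·e^(-2·u) du].
With ∫ u^4·e^(-2·u) du = -(u^4/2 + u^3 + 3·u^2/2 + 3·u/2 + 3/4)·e^(-2·u) + C, the region integral is ≈ 0.11424 and the full one is 3/4.
Evaluating gives P = 0.1523.

P ≈ 0.152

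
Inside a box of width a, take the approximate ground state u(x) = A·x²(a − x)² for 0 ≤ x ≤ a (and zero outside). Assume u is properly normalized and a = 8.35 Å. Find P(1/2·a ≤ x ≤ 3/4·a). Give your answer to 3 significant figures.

P ≈ 0.451

P = ∫_{1/2·a}^{3/4·a} |u(x)|² dx.
With A² fixed by ∫|u|² = 1, i.e. A² = (a^9/630)^(−1), substitute and integrate.
Let t = x/a; then A² and the length scale cancel, so P = ∫_{1/2}^{3/4} t^4·(1 - t)^4 dt ÷ ∫_{0}^{1} t^4·(1 - t)^4 dt.
With ∫ t^4·(1 - t)^4 dt = t^5·(70·t^4 - 315·t^3 + 540·t^2 - 420·t + 126)/630 + C, the region integral is ≈ 0.00071599 and the full one is 1/630.
Taking the ratio, P = 0.4511.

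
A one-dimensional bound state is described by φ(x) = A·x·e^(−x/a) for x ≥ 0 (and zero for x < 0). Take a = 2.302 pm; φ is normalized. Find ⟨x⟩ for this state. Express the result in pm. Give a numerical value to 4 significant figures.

⟨x⟩ ≈ 3.453 pm

The expectation value is the |φ|²-weighted average of x: ∫ x|φ|² dx.
Using ∫₀^∞ xⁿ e^(−αx) dx = n!/αⁿ⁺¹, evaluating both integrals, ⟨x⟩ = 3·a/2.
With a = 2.302, ⟨x⟩ = 3.4530.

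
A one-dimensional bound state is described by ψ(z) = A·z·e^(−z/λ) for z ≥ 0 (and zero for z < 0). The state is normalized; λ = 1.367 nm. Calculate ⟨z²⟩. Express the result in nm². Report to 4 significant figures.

⟨z²⟩ = ∫ z^2 |ψ|² dz over the full domain.
Evaluating both integrals, ⟨z²⟩ = 3·λ^2.
With λ = 1.367, ⟨z^2⟩ = 5.6061.

⟨z^2⟩ ≈ 5.606 nm^2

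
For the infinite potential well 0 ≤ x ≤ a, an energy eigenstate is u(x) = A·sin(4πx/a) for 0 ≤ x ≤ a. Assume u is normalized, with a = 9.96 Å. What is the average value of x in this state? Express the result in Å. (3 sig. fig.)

⟨x⟩ = ∫ x |u|² dx over the full domain.
Using sin²θ = (1 − cos 2θ)/2, since the A² factors cancel between numerator and denominator, ⟨x⟩ = a/2.
Putting a = 9.96 gives 4.980.

⟨x⟩ ≈ 4.98 Å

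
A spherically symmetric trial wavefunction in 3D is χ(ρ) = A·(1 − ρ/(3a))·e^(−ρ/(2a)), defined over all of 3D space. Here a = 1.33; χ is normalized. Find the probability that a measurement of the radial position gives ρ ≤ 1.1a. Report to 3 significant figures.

P ≈ 0.166

With dV = 4πρ²dρ, the probability is ∫|χ|² dV over ρ ≤ 1.1a.
The full normalization integral is A²·[8·π·a^3/3] = 1, fixing A².
In terms of u = ρ/a (A², 4π and the length scale all cancel between numerator and denominator), P = [∫_{0}^{1.1} u^2·(1 - u/3)^2·e^(-u) du] / [∫_{0}^{∞} u^2·(1 - u/3)^2·e^(-u) du].
An antiderivative of u^2·(1 - u/3)^2·e^(-u) is (-u^4 + 2·u^3 - 3·u^2 - 6·u - 6)·e^(-u)/9; evaluating from 0 to 1.1 gives ≈ 0.11069, while the full integral is 2/3.
This evaluates to P = 0.1660.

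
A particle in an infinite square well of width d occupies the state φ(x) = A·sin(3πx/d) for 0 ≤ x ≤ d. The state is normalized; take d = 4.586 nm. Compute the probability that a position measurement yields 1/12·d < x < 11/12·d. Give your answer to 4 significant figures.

P ≈ 0.9394

P = ∫_{1/12·d}^{11/12·d} |φ(x)|² dx.
With A² fixed by ∫|φ|² = 1, i.e. A² = (d/2)^(−1), substitute and integrate.
Substituting u = x/d, A² and the length scale cancel in the ratio: P = ∫_{1/12}^{11/12} sin(3·π·u)^2 du / ∫_{0}^{1} sin(3·π·u)^2 du.
An antiderivative of sin(3·π·u)^2 is u/2 - sin(6·π·u)/(12·π); evaluating from 1/12 to 11/12 gives 1/(6·π) + 5/12, while the full integral is 1/2.
This works out to P = (2 + 5·π)/(6·π).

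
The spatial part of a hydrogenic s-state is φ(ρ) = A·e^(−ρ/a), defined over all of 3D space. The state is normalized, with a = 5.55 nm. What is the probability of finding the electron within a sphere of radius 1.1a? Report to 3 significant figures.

P ≈ 0.377

Integrate the radial probability density 4πρ²|φ|² over ρ ≤ 1.1a.
A² is fixed by ∫₀^∞ 4πρ²|φ|² dρ = 1, i.e. A² = (π·a^3)^(−1).
Let u = ρ/a; then A², 4π and the length scale all cancel, so P = ∫_{0}^{1.1} u^2·e^(-2·u) du ÷ ∫_{0}^{∞} u^2·e^(-2·u) du.
An antiderivative of u^2·e^(-2·u) is -(2·u^2 + 2·u + 1)·e^(-2·u)/4; evaluating from 0 to 1.1 gives 1/4 - 281·e^(-11/5)/200, while the full integral is 1/4.
This evaluates to P = 0.3773.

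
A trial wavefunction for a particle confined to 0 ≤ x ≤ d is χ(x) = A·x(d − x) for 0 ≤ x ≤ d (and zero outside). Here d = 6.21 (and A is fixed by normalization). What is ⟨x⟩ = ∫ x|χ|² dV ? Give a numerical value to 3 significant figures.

⟨x⟩ ≈ 3.11

The expectation value is the |χ|²-weighted average of x: ∫ x|χ|² dx.
Expanding the polynomial and integrating term by term, evaluating both integrals, ⟨x⟩ = d/2.
With d = 6.21, ⟨x⟩ = 3.105.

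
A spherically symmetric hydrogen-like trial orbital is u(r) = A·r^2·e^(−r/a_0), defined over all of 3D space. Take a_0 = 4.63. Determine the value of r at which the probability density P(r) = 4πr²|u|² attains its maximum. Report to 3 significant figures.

r ≈ 13.9

The maximum of P(r) = 4πr²|u|² occurs where its derivative vanishes.
This gives r = 3·a_0.
With a_0 = 4.63, the most probable radial distance is 13.89.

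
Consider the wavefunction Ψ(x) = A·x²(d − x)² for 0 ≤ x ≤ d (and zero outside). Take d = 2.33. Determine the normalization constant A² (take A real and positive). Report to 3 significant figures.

The normalization condition is ∫|Ψ|² dx = 1 from 0 to d.
Expanding the polynomial and integrating term by term, carrying out the integral gives A² · d^9/630.
With d = 2.33: A² = 0.3113 and A = 0.5579.

A^2 ≈ 0.311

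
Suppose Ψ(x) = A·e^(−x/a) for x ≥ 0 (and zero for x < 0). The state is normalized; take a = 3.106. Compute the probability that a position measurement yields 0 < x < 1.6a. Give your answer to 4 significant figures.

The probability is P = ∫ |Ψ|² dx over [0, 1.6a].
Since A² = 1/(a/2), this is the region integral divided by the full normalization integral.
Let u = x/a; then A² and the length scale cancel, so P = ∫_{0}^{1.6} e^(-2·u) du ÷ ∫_{0}^{∞} e^(-2·u) du.
With ∫ e^(-2·u) du = -e^(-2·u)/2 + C, the region integral is 1/2 - e^(-16/5)/2 and the full one is 1/2.
This works out to P = 0.95924.

P ≈ 0.9592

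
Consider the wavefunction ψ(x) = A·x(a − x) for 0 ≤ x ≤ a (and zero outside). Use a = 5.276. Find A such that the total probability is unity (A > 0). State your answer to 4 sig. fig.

We need A² ∫|f|² dx = 1, taking the integral from 0 to a.
With ψ = A·x(a − x), the integral evaluates to A²·[a^5/30].
So A² = (a^5/30)^(−1).
Plugging in a = 5.276 yields A = 0.085664.

A ≈ 0.08566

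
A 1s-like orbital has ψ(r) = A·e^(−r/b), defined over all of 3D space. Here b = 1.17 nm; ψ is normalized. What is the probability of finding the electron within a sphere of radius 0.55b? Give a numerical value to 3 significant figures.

P ≈ 0.0996

P = ∫ |ψ|² 4πr² dr over r ≤ 0.55b.
A² is fixed by ∫₀^∞ 4πr²|ψ|² dr = 1, i.e. A² = (π·b^3)^(−1).
Let u = r/b; then A², 4π and the length scale all cancel, so P = ∫_{0}^{0.55} u^2·e^(-2·u) du ÷ ∫_{0}^{∞} u^2·e^(-2·u) du.
Using ∫ u^2·e^(-2·u) du = -(2·u^2 + 2·u + 1)·e^(-2·u)/4, the numerator is 1/4 - 541·e^(-11/10)/800 and the denominator is 1/4.
Taking the ratio yields P = 0.09958.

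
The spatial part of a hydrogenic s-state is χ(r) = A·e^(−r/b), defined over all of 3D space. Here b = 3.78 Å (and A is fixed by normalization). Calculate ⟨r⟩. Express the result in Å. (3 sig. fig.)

⟨r⟩ = ∫ r |χ|² 4πr² dr over the full domain.
Since the A² factors cancel between numerator and denominator, ⟨r⟩ = 3·b/2.
Putting b = 3.78 gives 5.670.

⟨r⟩ ≈ 5.67 Å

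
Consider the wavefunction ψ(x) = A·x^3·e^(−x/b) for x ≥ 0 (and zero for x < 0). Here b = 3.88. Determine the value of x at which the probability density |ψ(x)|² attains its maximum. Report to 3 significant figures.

x ≈ 11.6

Set d/dx [|ψ(x)|²] = 0 and solve for x > 0.
Solving yields x = 3·b.
With b = 3.88, the most probable position is 11.64.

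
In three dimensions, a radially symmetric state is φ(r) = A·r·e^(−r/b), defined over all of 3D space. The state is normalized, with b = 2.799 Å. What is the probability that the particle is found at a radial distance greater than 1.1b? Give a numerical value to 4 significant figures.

Integrate the radial probability density 4πr²|φ|² over r > 1.1b.
Normalization gives A² = 1/(3·π·b^5).
Let u = r/b; then A², 4π and the length scale all cancel, so P = ∫_{1.1}^{∞} u^4·e^(-2·u) du ÷ ∫_{0}^{∞} u^4·e^(-2·u) du.
Using ∫ u^4·e^(-2·u) du = -(u^4/2 + u^3 + 3·u^2/2 + 3·u/2 + 3/4)·e^(-2·u), the numerator is ≈ 0.695628 and the denominator is 3/4.
The region integral divided by the full integral gives P = 0.92750.

P ≈ 0.9275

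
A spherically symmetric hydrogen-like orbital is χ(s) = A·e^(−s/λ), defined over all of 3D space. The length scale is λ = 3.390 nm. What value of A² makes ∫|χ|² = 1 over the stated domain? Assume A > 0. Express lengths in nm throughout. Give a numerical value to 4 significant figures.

Require ∫ |χ|² 4πs² ds = 1 over the whole domain.
The angular integral contributes 4π, leaving ∫₀^∞ s²|χ|² ds.
Recall ∫₀^∞ s^m e^(−s/β) ds = m!·β^(m+1), ∫|χ|² 4πs² ds = A²·(π·λ^3).
Setting this equal to 1 gives A² = 1/(π·λ^3).
With λ = 3.390: A² = 0.0081705 and A = 0.090391.

A^2 ≈ 0.008171 nm^(-3)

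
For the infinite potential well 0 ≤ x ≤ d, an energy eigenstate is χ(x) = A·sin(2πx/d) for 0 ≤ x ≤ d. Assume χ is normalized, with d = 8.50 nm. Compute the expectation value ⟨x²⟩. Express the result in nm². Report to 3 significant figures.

⟨x^2⟩ ≈ 23.2 nm^2

The expectation value is the |χ|²-weighted average of x^2: ∫ x^2|χ|² dx.
With ∫₀^d sin²(nπx/d) dx = d/2, since the A² factors cancel between numerator and denominator, ⟨x²⟩ = -d^2/(8·π^2) + d^2/3.
With d = 8.50, ⟨x^2⟩ = 23.17.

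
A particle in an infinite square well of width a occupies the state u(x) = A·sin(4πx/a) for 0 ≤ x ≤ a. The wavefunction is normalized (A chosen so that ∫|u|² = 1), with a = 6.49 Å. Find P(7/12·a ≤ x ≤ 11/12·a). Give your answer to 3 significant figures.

|u|² is the probability density, so P = ∫_{7/12·a}^{11/12·a} |u|² dx.
Since A² = 1/(a/2), this is the region integral divided by the full normalization integral.
Let t = x/a; then A² and the length scale cancel, so P = ∫_{7/12}^{11/12} sin(4·π·t)^2 dt ÷ ∫_{0}^{1} sin(4·π·t)^2 dt.
With ∫ sin(4·π·t)^2 dt = t/2 - sin(4·π·t)·cos(4·π·t)/(8·π) + C, the region integral is √(3)/(16·π) + 1/6 and the full one is 1/2.
Evaluating gives P = (√(3)/8 + π/3)/π.

P ≈ 0.402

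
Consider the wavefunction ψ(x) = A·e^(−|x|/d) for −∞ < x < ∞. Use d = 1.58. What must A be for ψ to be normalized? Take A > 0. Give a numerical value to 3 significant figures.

A ≈ 0.796

The normalization condition is ∫|ψ|² dx = 1 from −∞ to ∞.
Recall ∫₀^∞ x^m e^(−x/β) dx = m!·β^(m+1), with ψ = A·e^(−|x|/d), the integral evaluates to A²·[d].
So A² = (d)^(−1).
Plugging in d = 1.58 yields A = 0.7956.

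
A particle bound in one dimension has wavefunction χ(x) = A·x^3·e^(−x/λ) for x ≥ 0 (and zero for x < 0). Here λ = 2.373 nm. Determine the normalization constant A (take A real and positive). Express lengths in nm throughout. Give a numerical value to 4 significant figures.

The normalization condition is ∫|χ|² dx = 1 from 0 to ∞.
With ∫₀^∞ x^6 e^(−αx) dx = 6!/α^7, the integral (without the A² prefactor) comes out to 45·λ^7/8.
Hence A² = 1/[45·λ^7/8].
Plugging in λ = 2.373 yields A = 0.020483.

A ≈ 0.02048 nm^(-7/2)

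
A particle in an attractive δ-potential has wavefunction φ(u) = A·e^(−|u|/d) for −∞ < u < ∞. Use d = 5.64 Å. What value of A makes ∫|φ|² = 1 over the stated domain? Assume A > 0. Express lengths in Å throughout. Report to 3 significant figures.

A ≈ 0.421 Å^(-1/2)

Normalization requires ∫|φ|² du = 1, integrated from −∞ to ∞.
With φ = A·e^(−|u|/d), the integral evaluates to A²·[d].
So A² = (d)^(−1).
Substituting d = 5.64 gives A² = 0.1773, so A = 0.4211.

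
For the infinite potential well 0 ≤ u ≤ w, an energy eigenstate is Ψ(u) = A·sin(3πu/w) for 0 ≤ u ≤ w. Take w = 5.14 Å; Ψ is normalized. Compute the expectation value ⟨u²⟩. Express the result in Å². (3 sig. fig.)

⟨u²⟩ = ∫ u^2 |Ψ|² du over the full domain.
The ratio of the moment integral to the normalization integral gives ⟨u²⟩ = -w^2/(18·π^2) + w^2/3.
Putting w = 5.14 gives 8.658.

⟨u^2⟩ ≈ 8.66 Å^2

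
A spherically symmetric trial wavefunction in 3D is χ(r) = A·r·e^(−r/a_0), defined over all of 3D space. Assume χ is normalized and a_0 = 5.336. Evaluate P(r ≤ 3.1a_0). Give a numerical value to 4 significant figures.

P ≈ 0.7408

P = ∫ |χ|² 4πr² dr over r ≤ 3.1a_0.
The full normalization integral is A²·[3·π·a_0^5] = 1, fixing A².
In terms of u = r/a_0 (A², 4π and the length scale all cancel between numerator and denominator), P = [∫_{0}^{3.1} u^4·e^(-2·u) du] / [∫_{0}^{∞} u^4·e^(-2·u) du].
An antiderivative of u^4·e^(-2·u) is -(u^4/2 + u^3 + 3·u^2/2 + 3·u/2 + 3/4)·e^(-2·u); evaluating from 0 to 3.1 gives ≈ 0.555617, while the full integral is 3/4.
This evaluates to P = 0.74082.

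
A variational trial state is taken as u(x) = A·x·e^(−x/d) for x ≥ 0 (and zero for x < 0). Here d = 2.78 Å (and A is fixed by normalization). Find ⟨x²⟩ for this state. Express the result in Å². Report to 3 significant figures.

By definition ⟨x²⟩ = ∫ x^2 |u(x)|² dx.
Since the A² factors cancel between numerator and denominator, ⟨x²⟩ = 3·d^2.
With d = 2.78, ⟨x^2⟩ = 23.19.

⟨x^2⟩ ≈ 23.2 Å^2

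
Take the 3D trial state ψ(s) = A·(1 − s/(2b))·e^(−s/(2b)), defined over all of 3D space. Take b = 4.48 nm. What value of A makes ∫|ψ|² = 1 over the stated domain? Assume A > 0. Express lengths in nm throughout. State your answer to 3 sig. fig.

A ≈ 0.0210 nm^(-3/2)

Require ∫ |ψ|² 4πs² ds = 1 over the whole domain.
Carrying out the integral gives A² · 8·π·b^3.
Setting this equal to 1 gives A² = 1/(8·π·b^3).
Substituting b = 4.48 gives A² = 0.0004425, so A = 0.02104.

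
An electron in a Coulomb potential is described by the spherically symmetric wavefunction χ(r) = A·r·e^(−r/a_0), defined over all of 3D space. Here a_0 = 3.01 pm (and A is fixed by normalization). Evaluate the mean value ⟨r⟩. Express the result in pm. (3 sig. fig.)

⟨r⟩ ≈ 7.53 pm

⟨r⟩ = ∫ r |χ|² 4πr² dr over the full domain.
Since the A² factors cancel between numerator and denominator, ⟨r⟩ = 5·a_0/2.
Putting a_0 = 3.01 gives 7.525.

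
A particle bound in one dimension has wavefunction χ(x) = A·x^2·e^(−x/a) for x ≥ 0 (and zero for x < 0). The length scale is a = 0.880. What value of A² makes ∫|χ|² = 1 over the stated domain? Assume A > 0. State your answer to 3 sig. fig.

A^2 ≈ 2.53

Require ∫ |χ|² dx = 1 over the whole domain.
With ∫₀^∞ x^4 e^(−αx) dx = 4!/α^5, the integral (without the A² prefactor) comes out to 3·a^5/4.
Setting this equal to 1 gives A² = 1/(3·a^5/4).
Plugging in a = 0.880 yields A = 1.590.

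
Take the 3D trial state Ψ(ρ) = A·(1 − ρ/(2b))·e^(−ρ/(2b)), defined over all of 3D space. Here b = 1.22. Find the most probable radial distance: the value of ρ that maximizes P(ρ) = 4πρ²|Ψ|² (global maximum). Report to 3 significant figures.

Set d/dρ [P(ρ) = 4πρ²|Ψ|²] = 0 and solve for ρ > 0.
This gives ρ = b·(√(5) + 3).
With b = 1.22, the most probable radial distance is 6.388.

ρ ≈ 6.39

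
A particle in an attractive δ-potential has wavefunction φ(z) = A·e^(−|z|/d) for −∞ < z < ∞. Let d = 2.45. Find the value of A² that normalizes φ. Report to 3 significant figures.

The normalization condition is ∫|φ|² dz = 1 from −∞ to ∞.
With φ = A·e^(−|z|/d), the integral evaluates to A²·[d].
With d = 2.45: A² = 0.4082 and A = 0.6389.

A^2 ≈ 0.408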